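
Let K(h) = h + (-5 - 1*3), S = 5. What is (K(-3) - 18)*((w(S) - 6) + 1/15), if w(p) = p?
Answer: 406/15 ≈ 27.067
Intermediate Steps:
K(h) = -8 + h (K(h) = h + (-5 - 3) = h - 8 = -8 + h)
(K(-3) - 18)*((w(S) - 6) + 1/15) = ((-8 - 3) - 18)*((5 - 6) + 1/15) = (-11 - 18)*(-1 + 1/15) = -29*(-14/15) = 406/15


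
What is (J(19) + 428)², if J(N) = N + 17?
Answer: 215296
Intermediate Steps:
J(N) = 17 + N
(J(19) + 428)² = ((17 + 19) + 428)² = (36 + 428)² = 464² = 215296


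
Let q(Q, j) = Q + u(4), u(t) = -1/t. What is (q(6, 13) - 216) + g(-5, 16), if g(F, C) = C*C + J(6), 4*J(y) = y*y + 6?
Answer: 225/4 ≈ 56.250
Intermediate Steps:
J(y) = 3/2 + y**2/4 (J(y) = (y*y + 6)/4 = (y**2 + 6)/4 = (6 + y**2)/4 = 3/2 + y**2/4)
g(F, C) = 21/2 + C**2 (g(F, C) = C*C + (3/2 + (1/4)*6**2) = C**2 + (3/2 + (1/4)*36) = C**2 + (3/2 + 9) = C**2 + 21/2 = 21/2 + C**2)
q(Q, j) = -1/4 + Q (q(Q, j) = Q - 1/4 = -1/4 + Q)
(q(6, 13) - 216) + g(-5, 16) = ((-1/4 + 6) - 216) + (21/2 + 16**2) = (23/4 - 216) + (21/2 + 256) = -841/4 + 533/2 = 225/4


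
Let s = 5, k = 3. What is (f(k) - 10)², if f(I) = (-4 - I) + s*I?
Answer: 4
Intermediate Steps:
f(I) = -4 + 4*I (f(I) = (-4 - I) + 5*I = -4 + 4*I)
(f(k) - 10)² = ((-4 + 4*3) - 10)² = ((-4 + 12) - 10)² = (8 - 10)² = (-2)² = 4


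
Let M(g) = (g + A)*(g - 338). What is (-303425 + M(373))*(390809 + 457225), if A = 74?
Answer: -244047224520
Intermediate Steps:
M(g) = (-338 + g)*(74 + g) (M(g) = (g + 74)*(g - 338) = (74 + g)*(-338 + g) = (-338 + g)*(74 + g))
(-303425 + M(373))*(390809 + 457225) = (-303425 + (-25012 + 373² - 264*373))*(390809 + 457225) = (-303425 + (-25012 + 139129 - 98472))*848034 = (-303425 + 15645)*848034 = -287780*848034 = -244047224520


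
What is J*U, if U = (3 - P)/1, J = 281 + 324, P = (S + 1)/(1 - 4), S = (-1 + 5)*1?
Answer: 8470/3 ≈ 2823.3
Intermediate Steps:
S = 4 (S = 4*1 = 4)
P = -5/3 (P = (4 + 1)/(1 - 4) = 5/(-3) = 5*(-⅓) = -5/3 ≈ -1.6667)
J = 605
U = 14/3 (U = (3 - 1*(-5/3))/1 = (3 + 5/3)*1 = (14/3)*1 = 14/3 ≈ 4.6667)
J*U = 605*(14/3) = 8470/3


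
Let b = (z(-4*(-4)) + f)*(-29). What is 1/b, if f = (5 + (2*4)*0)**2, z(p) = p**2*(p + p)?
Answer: -1/238293 ≈ -4.1965e-6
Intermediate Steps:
z(p) = 2*p**3 (z(p) = p**2*(2*p) = 2*p**3)
f = 25 (f = (5 + 8*0)**2 = (5 + 0)**2 = 5**2 = 25)
b = -238293 (b = (2*(-4*(-4))**3 + 25)*(-29) = (2*16**3 + 25)*(-29) = (2*4096 + 25)*(-29) = (8192 + 25)*(-29) = 8217*(-29) = -238293)
1/b = 1/(-238293) = -1/238293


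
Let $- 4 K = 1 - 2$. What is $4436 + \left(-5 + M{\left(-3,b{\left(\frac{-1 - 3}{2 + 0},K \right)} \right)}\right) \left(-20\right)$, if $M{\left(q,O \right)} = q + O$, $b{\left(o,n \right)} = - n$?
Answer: $4601$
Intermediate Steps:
$K = \frac{1}{4}$ ($K = - \frac{1 - 2}{4} = \left(- \frac{1}{4}\right) \left(-1\right) = \frac{1}{4} \approx 0.25$)
$M{\left(q,O \right)} = O + q$
$4436 + \left(-5 + M{\left(-3,b{\left(\frac{-1 - 3}{2 + 0},K \right)} \right)}\right) \left(-20\right) = 4436 + \left(-5 - \frac{13}{4}\right) \left(-20\right) = 4436 - -165 = 4436 + 165 = 4601$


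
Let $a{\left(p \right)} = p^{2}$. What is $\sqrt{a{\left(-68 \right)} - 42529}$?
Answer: $19 i \sqrt{105} \approx 194.69 i$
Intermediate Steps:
$\sqrt{a{\left(-68 \right)} - 42529} = \sqrt{\left(-68\right)^{2} - 42529} = \sqrt{4624 - 42529} = \sqrt{-37905} = 19 i \sqrt{105}$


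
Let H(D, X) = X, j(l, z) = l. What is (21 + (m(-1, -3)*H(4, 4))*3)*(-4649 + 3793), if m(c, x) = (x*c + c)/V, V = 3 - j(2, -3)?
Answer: -38520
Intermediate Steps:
V = 1 (V = 3 - 1*2 = 3 - 2 = 1)
m(c, x) = c + c*x (m(c, x) = (x*c + c)/1 = (c*x + c)*1 = (c + c*x)*1 = c + c*x)
(21 + (m(-1, -3)*H(4, 4))*3)*(-4649 + 3793) = (21 + (-(1 - 3)*4)*3)*(-4649 + 3793) = (21 + (-1*(-2)*4)*3)*(-856) = (21 + (2*4)*3)*(-856) = (21 + 8*3)*(-856) = (21 + 24)*(-856) = 45*(-856) = -38520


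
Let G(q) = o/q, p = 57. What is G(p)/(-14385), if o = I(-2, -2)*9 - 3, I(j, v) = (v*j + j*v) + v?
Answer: -17/273315 ≈ -6.2199e-5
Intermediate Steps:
I(j, v) = v + 2*j*v (I(j, v) = (j*v + j*v) + v = 2*j*v + v = v + 2*j*v)
o = 51 (o = -2*(1 + 2*(-2))*9 - 3 = -2*(1 - 4)*9 - 3 = -2*(-3)*9 - 3 = 6*9 - 3 = 54 - 3 = 51)
G(q) = 51/q
G(p)/(-14385) = (51/57)/(-14385) = (51*(1/57))*(-1/14385) = (17/19)*(-1/14385) = -17/273315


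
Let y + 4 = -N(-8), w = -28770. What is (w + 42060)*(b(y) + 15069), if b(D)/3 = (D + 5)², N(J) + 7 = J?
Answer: 210473730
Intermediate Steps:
N(J) = -7 + J
y = 11 (y = -4 - (-7 - 8) = -4 - 1*(-15) = -4 + 15 = 11)
b(D) = 3*(5 + D)² (b(D) = 3*(D + 5)² = 3*(5 + D)²)
(w + 42060)*(b(y) + 15069) = (-28770 + 42060)*(3*(5 + 11)² + 15069) = 13290*(3*16² + 15069) = 13290*(3*256 + 15069) = 13290*(768 + 15069) = 13290*15837 = 210473730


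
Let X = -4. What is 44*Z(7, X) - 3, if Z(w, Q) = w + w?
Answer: 613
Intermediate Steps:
Z(w, Q) = 2*w
44*Z(7, X) - 3 = 44*(2*7) - 3 = 44*14 - 3 = 616 - 3 = 613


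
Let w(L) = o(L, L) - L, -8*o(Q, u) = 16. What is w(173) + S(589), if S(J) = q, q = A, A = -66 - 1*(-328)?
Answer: 87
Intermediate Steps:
o(Q, u) = -2 (o(Q, u) = -⅛*16 = -2)
A = 262 (A = -66 + 328 = 262)
q = 262
S(J) = 262
w(L) = -2 - L
w(173) + S(589) = (-2 - 1*173) + 262 = (-2 - 173) + 262 = -175 + 262 = 87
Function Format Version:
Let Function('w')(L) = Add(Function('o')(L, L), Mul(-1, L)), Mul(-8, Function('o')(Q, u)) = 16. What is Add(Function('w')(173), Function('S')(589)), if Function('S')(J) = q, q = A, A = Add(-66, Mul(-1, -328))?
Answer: 87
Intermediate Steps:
Function('o')(Q, u) = -2 (Function('o')(Q, u) = Mul(Rational(-1, 8), 16) = -2)
A = 262 (A = Add(-66, 328) = 262)
q = 262
Function('S')(J) = 262
Function('w')(L) = Add(-2, Mul(-1, L))
Add(Function('w')(173), Function('S')(589)) = Add(Add(-2, Mul(-1, 173)), 262) = Add(Add(-2, -173), 262) = Add(-175, 262) = 87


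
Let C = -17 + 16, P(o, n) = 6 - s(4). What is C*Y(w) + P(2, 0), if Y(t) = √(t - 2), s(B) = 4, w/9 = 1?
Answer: 2 - √7 ≈ -0.64575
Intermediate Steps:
w = 9 (w = 9*1 = 9)
Y(t) = √(-2 + t)
P(o, n) = 2 (P(o, n) = 6 - 1*4 = 6 - 4 = 2)
C = -1
C*Y(w) + P(2, 0) = -√(-2 + 9) + 2 = -√7 + 2 = 2 - √7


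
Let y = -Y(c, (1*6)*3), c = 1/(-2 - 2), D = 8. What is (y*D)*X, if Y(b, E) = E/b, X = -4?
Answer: -2304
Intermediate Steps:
c = -¼ (c = 1/(-4) = -¼ ≈ -0.25000)
y = 72 (y = -(1*6)*3/(-¼) = -6*3*(-4) = -18*(-4) = -1*(-72) = 72)
(y*D)*X = (72*8)*(-4) = 576*(-4) = -2304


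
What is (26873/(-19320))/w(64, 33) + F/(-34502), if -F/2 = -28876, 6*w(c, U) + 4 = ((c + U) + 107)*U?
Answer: -89433981469/53389774880 ≈ -1.6751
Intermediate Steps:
w(c, U) = -2/3 + U*(107 + U + c)/6 (w(c, U) = -2/3 + (((c + U) + 107)*U)/6 = -2/3 + (((U + c) + 107)*U)/6 = -2/3 + ((107 + U + c)*U)/6 = -2/3 + (U*(107 + U + c))/6 = -2/3 + U*(107 + U + c)/6)
F = 57752 (F = -2*(-28876) = 57752)
(26873/(-19320))/w(64, 33) + F/(-34502) = (26873/(-19320))/(-2/3 + (1/6)*33**2 + (107/6)*33 + (1/6)*33*64) + 57752/(-34502) = (26873*(-1/19320))/(-2/3 + (1/6)*1089 + 1177/2 + 352) + 57752*(-1/34502) = -3839/(2760*(-2/3 + 363/2 + 1177/2 + 352)) - 28876/17251 = -3839/(2760*3364/3) - 28876/17251 = -3839/2760*3/3364 - 28876/17251 = -3839/3094880 - 28876/17251 = -89433981469/53389774880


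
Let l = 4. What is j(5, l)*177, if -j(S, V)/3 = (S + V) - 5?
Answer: -2124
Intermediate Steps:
j(S, V) = 15 - 3*S - 3*V (j(S, V) = -3*((S + V) - 5) = -3*(-5 + S + V) = 15 - 3*S - 3*V)
j(5, l)*177 = (15 - 3*5 - 3*4)*177 = (15 - 15 - 12)*177 = -12*177 = -2124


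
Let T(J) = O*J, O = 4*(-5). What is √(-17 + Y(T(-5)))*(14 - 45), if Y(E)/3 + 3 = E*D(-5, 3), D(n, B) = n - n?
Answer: -31*I*√26 ≈ -158.07*I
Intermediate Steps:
D(n, B) = 0
O = -20
T(J) = -20*J
Y(E) = -9 (Y(E) = -9 + 3*(E*0) = -9 + 3*0 = -9 + 0 = -9)
√(-17 + Y(T(-5)))*(14 - 45) = √(-17 - 9)*(14 - 45) = √(-26)*(-31) = (I*√26)*(-31) = -31*I*√26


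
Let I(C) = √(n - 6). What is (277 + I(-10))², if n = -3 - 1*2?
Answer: (277 + I*√11)² ≈ 76718.0 + 1837.0*I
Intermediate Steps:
n = -5 (n = -3 - 2 = -5)
I(C) = I*√11 (I(C) = √(-5 - 6) = √(-11) = I*√11)
(277 + I(-10))² = (277 + I*√11)²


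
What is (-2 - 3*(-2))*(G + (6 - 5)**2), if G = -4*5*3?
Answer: -236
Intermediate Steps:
G = -60 (G = -20*3 = -60)
(-2 - 3*(-2))*(G + (6 - 5)**2) = (-2 - 3*(-2))*(-60 + (6 - 5)**2) = (-2 + 6)*(-60 + 1**2) = 4*(-60 + 1) = 4*(-59) = -236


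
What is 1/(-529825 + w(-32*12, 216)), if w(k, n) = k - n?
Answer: -1/530425 ≈ -1.8853e-6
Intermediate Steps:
1/(-529825 + w(-32*12, 216)) = 1/(-529825 + (-32*12 - 1*216)) = 1/(-529825 + (-384 - 216)) = 1/(-529825 - 600) = 1/(-530425) = -1/530425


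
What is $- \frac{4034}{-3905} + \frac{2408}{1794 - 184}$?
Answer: $\frac{227114}{89815} \approx 2.5287$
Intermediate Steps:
$- \frac{4034}{-3905} + \frac{2408}{1794 - 184} = \left(-4034\right) \left(- \frac{1}{3905}\right) + \frac{2408}{1610} = \frac{4034}{3905} + 2408 \cdot \frac{1}{1610} = \frac{4034}{3905} + \frac{172}{115} = \frac{227114}{89815}$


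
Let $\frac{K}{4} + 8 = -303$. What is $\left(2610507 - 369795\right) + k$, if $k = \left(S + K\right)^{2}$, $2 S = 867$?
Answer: $\frac{11590489}{4} \approx 2.8976 \cdot 10^{6}$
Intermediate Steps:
$S = \frac{867}{2}$ ($S = \frac{1}{2} \cdot 867 = \frac{867}{2} \approx 433.5$)
$K = -1244$ ($K = -32 + 4 \left(-303\right) = -32 - 1212 = -1244$)
$k = \frac{2627641}{4}$ ($k = \left(\frac{867}{2} - 1244\right)^{2} = \left(- \frac{1621}{2}\right)^{2} = \frac{2627641}{4} \approx 6.5691 \cdot 10^{5}$)
$\left(2610507 - 369795\right) + k = \left(2610507 - 369795\right) + \frac{2627641}{4} = 2240712 + \frac{2627641}{4} = \frac{11590489}{4}$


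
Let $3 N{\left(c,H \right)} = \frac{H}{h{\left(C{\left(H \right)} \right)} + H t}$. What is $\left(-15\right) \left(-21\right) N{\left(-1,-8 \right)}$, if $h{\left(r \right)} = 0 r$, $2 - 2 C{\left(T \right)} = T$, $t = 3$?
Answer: $35$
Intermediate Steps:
$C{\left(T \right)} = 1 - \frac{T}{2}$
$h{\left(r \right)} = 0$
$N{\left(c,H \right)} = \frac{1}{9}$ ($N{\left(c,H \right)} = \frac{H \frac{1}{0 + H 3}}{3} = \frac{H \frac{1}{0 + 3 H}}{3} = \frac{H \frac{1}{3 H}}{3} = \frac{1}{3} \cdot \frac{1}{3} = \frac{1}{9}$)
$\left(-15\right) \left(-21\right) N{\left(-1,-8 \right)} = \left(-15\right) \left(-21\right) \frac{1}{9} = 315 \cdot \frac{1}{9} = 35$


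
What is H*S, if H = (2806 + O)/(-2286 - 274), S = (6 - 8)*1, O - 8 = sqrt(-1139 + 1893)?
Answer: 1407/640 + sqrt(754)/1280 ≈ 2.2199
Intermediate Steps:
O = 8 + sqrt(754) (O = 8 + sqrt(-1139 + 1893) = 8 + sqrt(754) ≈ 35.459)
S = -2 (S = -2*1 = -2)
H = -1407/1280 - sqrt(754)/2560 (H = (2806 + (8 + sqrt(754)))/(-2286 - 274) = (2814 + sqrt(754))/(-2560) = (2814 + sqrt(754))*(-1/2560) = -1407/1280 - sqrt(754)/2560 ≈ -1.1099)
H*S = (-1407/1280 - sqrt(754)/2560)*(-2) = 1407/640 + sqrt(754)/1280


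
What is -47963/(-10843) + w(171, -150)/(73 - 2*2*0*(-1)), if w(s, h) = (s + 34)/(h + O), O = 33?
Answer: 407429168/92610063 ≈ 4.3994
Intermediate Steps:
w(s, h) = (34 + s)/(33 + h) (w(s, h) = (s + 34)/(h + 33) = (34 + s)/(33 + h))
-47963/(-10843) + w(171, -150)/(73 - 2*2*0*(-1)) = -47963/(-10843) + ((34 + 171)/(33 - 150))/(73 - 2*2*0*(-1)) = -47963*(-1/10843) + (205/(-117))/(73 - 0*(-1)) = 47963/10843 + (-1/117*205)/(73 - 2*0) = 47963/10843 - 205/(117*(73 + 0)) = 47963/10843 - 205/117/73 = 47963/10843 - 205/117*1/73 = 47963/10843 - 205/8541 = 407429168/92610063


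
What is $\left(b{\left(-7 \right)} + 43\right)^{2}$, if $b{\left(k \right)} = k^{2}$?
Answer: $8464$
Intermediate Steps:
$\left(b{\left(-7 \right)} + 43\right)^{2} = \left(\left(-7\right)^{2} + 43\right)^{2} = \left(49 + 43\right)^{2} = 92^{2} = 8464$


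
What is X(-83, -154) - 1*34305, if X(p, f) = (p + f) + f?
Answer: -34696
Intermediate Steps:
X(p, f) = p + 2*f (X(p, f) = (f + p) + f = p + 2*f)
X(-83, -154) - 1*34305 = (-83 + 2*(-154)) - 1*34305 = (-83 - 308) - 34305 = -391 - 34305 = -34696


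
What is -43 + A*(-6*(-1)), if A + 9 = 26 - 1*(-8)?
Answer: 107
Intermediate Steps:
A = 25 (A = -9 + (26 - 1*(-8)) = -9 + (26 + 8) = -9 + 34 = 25)
-43 + A*(-6*(-1)) = -43 + 25*(-6*(-1)) = -43 + 25*6 = -43 + 150 = 107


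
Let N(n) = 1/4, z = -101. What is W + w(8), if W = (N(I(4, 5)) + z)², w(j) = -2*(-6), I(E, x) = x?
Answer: 162601/16 ≈ 10163.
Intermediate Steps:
N(n) = ¼
w(j) = 12
W = 162409/16 (W = (¼ - 101)² = (-403/4)² = 162409/16 ≈ 10151.)
W + w(8) = 162409/16 + 12 = 162601/16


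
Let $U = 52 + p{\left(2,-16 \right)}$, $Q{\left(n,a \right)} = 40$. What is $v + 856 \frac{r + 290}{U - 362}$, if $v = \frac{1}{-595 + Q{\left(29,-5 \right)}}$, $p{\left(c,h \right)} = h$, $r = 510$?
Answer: $- \frac{190032163}{90465} \approx -2100.6$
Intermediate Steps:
$U = 36$ ($U = 52 - 16 = 36$)
$v = - \frac{1}{555}$ ($v = \frac{1}{-595 + 40} = \frac{1}{-555} = - \frac{1}{555} \approx -0.0018018$)
$v + 856 \frac{r + 290}{U - 362} = - \frac{1}{555} + 856 \frac{510 + 290}{36 - 362} = - \frac{1}{555} + 856 \frac{800}{-326} = - \frac{1}{555} + 856 \cdot 800 \left(- \frac{1}{326}\right) = - \frac{1}{555} + 856 \left(- \frac{400}{163}\right) = - \frac{1}{555} - \frac{342400}{163} = - \frac{190032163}{90465}$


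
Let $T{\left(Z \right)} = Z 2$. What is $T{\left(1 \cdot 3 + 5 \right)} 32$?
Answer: $512$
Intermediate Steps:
$T{\left(Z \right)} = 2 Z$
$T{\left(1 \cdot 3 + 5 \right)} 32 = 2 \left(1 \cdot 3 + 5\right) 32 = 2 \left(3 + 5\right) 32 = 2 \cdot 8 \cdot 32 = 16 \cdot 32 = 512$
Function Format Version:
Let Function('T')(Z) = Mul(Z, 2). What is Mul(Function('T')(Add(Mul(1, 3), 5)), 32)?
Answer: 512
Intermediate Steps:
Function('T')(Z) = Mul(2, Z)
Mul(Function('T')(Add(Mul(1, 3), 5)), 32) = Mul(Mul(2, Add(Mul(1, 3), 5)), 32) = Mul(Mul(2, Add(3, 5)), 32) = Mul(Mul(2, 8), 32) = Mul(16, 32) = 512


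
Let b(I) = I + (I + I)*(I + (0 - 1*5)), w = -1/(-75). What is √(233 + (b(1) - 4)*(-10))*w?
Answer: 7*√7/75 ≈ 0.24694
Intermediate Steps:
w = 1/75 (w = -1*(-1/75) = 1/75 ≈ 0.013333)
b(I) = I + 2*I*(-5 + I) (b(I) = I + (2*I)*(I + (0 - 5)) = I + (2*I)*(I - 5) = I + (2*I)*(-5 + I) = I + 2*I*(-5 + I))
√(233 + (b(1) - 4)*(-10))*w = √(233 + (1*(-9 + 2*1) - 4)*(-10))*(1/75) = √(233 + (1*(-9 + 2) - 4)*(-10))*(1/75) = √(233 + (1*(-7) - 4)*(-10))*(1/75) = √(233 + (-7 - 4)*(-10))*(1/75) = √(233 - 11*(-10))*(1/75) = √(233 + 110)*(1/75) = √343*(1/75) = (7*√7)*(1/75) = 7*√7/75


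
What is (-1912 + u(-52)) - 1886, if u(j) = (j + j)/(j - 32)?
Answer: -79732/21 ≈ -3796.8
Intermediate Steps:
u(j) = 2*j/(-32 + j) (u(j) = (2*j)/(-32 + j) = 2*j/(-32 + j))
(-1912 + u(-52)) - 1886 = (-1912 + 2*(-52)/(-32 - 52)) - 1886 = (-1912 + 2*(-52)/(-84)) - 1886 = (-1912 + 2*(-52)*(-1/84)) - 1886 = (-1912 + 26/21) - 1886 = -40126/21 - 1886 = -79732/21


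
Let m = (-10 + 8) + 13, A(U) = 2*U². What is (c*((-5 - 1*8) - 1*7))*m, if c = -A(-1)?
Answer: 440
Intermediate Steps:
c = -2 (c = -2*(-1)² = -2 ≈ -2.0000)
m = 11 (m = -2 + 13 = 11)
(c*((-5 - 1*8) - 1*7))*m = -2*((-5 - 1*8) - 1*7)*11 = -2*((-5 - 8) - 7)*11 = -2*(-13 - 7)*11 = -2*(-20)*11 = 40*11 = 440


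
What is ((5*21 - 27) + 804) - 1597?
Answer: -715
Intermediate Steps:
((5*21 - 27) + 804) - 1597 = ((105 - 27) + 804) - 1597 = (78 + 804) - 1597 = 882 - 1597 = -715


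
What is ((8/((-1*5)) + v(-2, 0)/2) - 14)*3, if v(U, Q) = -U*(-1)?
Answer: -249/5 ≈ -49.800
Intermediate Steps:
v(U, Q) = U
((8/((-1*5)) + v(-2, 0)/2) - 14)*3 = ((8/((-1*5)) - 2/2) - 14)*3 = ((8/(-5) - 2*½) - 14)*3 = ((8*(-⅕) - 1) - 14)*3 = ((-8/5 - 1) - 14)*3 = (-13/5 - 14)*3 = -83/5*3 = -249/5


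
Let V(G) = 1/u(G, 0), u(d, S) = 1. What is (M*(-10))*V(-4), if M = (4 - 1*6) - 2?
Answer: 40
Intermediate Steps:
V(G) = 1 (V(G) = 1/1 = 1)
M = -4 (M = (4 - 6) - 2 = -2 - 2 = -4)
(M*(-10))*V(-4) = -4*(-10)*1 = 40*1 = 40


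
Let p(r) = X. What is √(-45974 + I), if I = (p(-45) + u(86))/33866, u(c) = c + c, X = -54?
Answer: I*√3786832119/287 ≈ 214.42*I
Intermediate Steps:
u(c) = 2*c
p(r) = -54
I = 1/287 (I = (-54 + 2*86)/33866 = (-54 + 172)*(1/33866) = 118*(1/33866) = 1/287 ≈ 0.0034843)
√(-45974 + I) = √(-45974 + 1/287) = √(-13194537/287) = I*√3786832119/287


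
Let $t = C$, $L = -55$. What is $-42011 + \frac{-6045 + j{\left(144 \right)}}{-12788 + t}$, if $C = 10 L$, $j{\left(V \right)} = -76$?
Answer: $- \frac{560336597}{13338} \approx -42011.0$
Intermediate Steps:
$C = -550$ ($C = 10 \left(-55\right) = -550$)
$t = -550$
$-42011 + \frac{-6045 + j{\left(144 \right)}}{-12788 + t} = -42011 + \frac{-6045 - 76}{-12788 - 550} = -42011 - \frac{6121}{-13338} = -42011 - - \frac{6121}{13338} = -42011 + \frac{6121}{13338} = - \frac{560336597}{13338}$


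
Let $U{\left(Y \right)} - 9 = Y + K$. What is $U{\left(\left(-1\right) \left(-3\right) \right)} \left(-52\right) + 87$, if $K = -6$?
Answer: $-225$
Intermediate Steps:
$U{\left(Y \right)} = 3 + Y$ ($U{\left(Y \right)} = 9 + \left(Y - 6\right) = 9 + \left(-6 + Y\right) = 3 + Y$)
$U{\left(\left(-1\right) \left(-3\right) \right)} \left(-52\right) + 87 = \left(3 - -3\right) \left(-52\right) + 87 = \left(3 + 3\right) \left(-52\right) + 87 = 6 \left(-52\right) + 87 = -312 + 87 = -225$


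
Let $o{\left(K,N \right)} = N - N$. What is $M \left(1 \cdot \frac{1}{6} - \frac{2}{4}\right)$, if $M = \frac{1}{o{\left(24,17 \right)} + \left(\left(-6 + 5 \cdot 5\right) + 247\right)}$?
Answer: $- \frac{1}{798} \approx -0.0012531$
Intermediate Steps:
$o{\left(K,N \right)} = 0$
$M = \frac{1}{266}$ ($M = \frac{1}{0 + \left(\left(-6 + 5 \cdot 5\right) + 247\right)} = \frac{1}{0 + \left(\left(-6 + 25\right) + 247\right)} = \frac{1}{0 + \left(19 + 247\right)} = \frac{1}{0 + 266} = \frac{1}{266} \approx 0.0037594$)
$M \left(1 \cdot \frac{1}{6} - \frac{2}{4}\right) = \frac{1 \cdot \frac{1}{6} - \frac{2}{4}}{266} = \frac{1 \cdot \frac{1}{6} - \frac{1}{2}}{266} = \frac{\frac{1}{6} - \frac{1}{2}}{266} = \frac{1}{266} \left(- \frac{1}{3}\right) = - \frac{1}{798}$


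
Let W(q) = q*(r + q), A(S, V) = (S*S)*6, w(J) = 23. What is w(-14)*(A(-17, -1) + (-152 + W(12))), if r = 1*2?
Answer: 40250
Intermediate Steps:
A(S, V) = 6*S**2 (A(S, V) = S**2*6 = 6*S**2)
r = 2
W(q) = q*(2 + q)
w(-14)*(A(-17, -1) + (-152 + W(12))) = 23*(6*(-17)**2 + (-152 + 12*(2 + 12))) = 23*(6*289 + (-152 + 12*14)) = 23*(1734 + (-152 + 168)) = 23*(1734 + 16) = 23*1750 = 40250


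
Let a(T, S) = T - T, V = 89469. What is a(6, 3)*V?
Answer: 0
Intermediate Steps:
a(T, S) = 0
a(6, 3)*V = 0*89469 = 0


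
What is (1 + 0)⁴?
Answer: 1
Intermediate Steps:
(1 + 0)⁴ = 1⁴ = 1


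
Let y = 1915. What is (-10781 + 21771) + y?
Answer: 12905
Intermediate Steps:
(-10781 + 21771) + y = (-10781 + 21771) + 1915 = 10990 + 1915 = 12905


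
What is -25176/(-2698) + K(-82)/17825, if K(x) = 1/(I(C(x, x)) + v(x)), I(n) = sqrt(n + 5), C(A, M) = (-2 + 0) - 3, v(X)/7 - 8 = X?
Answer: 116229408451/12455789150 ≈ 9.3314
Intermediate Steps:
v(X) = 56 + 7*X
C(A, M) = -5 (C(A, M) = -2 - 3 = -5)
I(n) = sqrt(5 + n)
K(x) = 1/(56 + 7*x) (K(x) = 1/(sqrt(5 - 5) + (56 + 7*x)) = 1/(sqrt(0) + (56 + 7*x)) = 1/(0 + (56 + 7*x)) = 1/(56 + 7*x))
-25176/(-2698) + K(-82)/17825 = -25176/(-2698) + (1/(7*(8 - 82)))/17825 = -25176*(-1/2698) + ((1/7)/(-74))*(1/17825) = 12588/1349 + ((1/7)*(-1/74))*(1/17825) = 12588/1349 - 1/518*1/17825 = 12588/1349 - 1/9233350 = 116229408451/12455789150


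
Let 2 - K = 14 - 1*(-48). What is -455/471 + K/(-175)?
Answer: -10273/16485 ≈ -0.62317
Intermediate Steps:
K = -60 (K = 2 - (14 - 1*(-48)) = 2 - (14 + 48) = 2 - 1*62 = 2 - 62 = -60)
-455/471 + K/(-175) = -455/471 - 60/(-175) = -455*1/471 - 60*(-1/175) = -455/471 + 12/35 = -10273/16485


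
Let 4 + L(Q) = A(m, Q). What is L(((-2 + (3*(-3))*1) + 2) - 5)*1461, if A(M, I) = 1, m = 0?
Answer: -4383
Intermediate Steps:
L(Q) = -3 (L(Q) = -4 + 1 = -3)
L(((-2 + (3*(-3))*1) + 2) - 5)*1461 = -3*1461 = -4383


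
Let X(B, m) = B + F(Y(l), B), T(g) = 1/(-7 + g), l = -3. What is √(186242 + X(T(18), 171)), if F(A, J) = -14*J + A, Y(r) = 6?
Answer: 3*√2503985/11 ≈ 431.56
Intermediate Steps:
F(A, J) = A - 14*J
X(B, m) = 6 - 13*B (X(B, m) = B + (6 - 14*B) = 6 - 13*B)
√(186242 + X(T(18), 171)) = √(186242 + (6 - 13/(-7 + 18))) = √(186242 + (6 - 13/11)) = √(186242 + 53/11) = √(2048715/11) = 3*√2503985/11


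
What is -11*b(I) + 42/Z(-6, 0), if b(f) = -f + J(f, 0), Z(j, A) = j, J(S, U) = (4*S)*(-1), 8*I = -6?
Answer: -193/4 ≈ -48.250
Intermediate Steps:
I = -3/4 (I = (1/8)*(-6) = -3/4 ≈ -0.75000)
J(S, U) = -4*S
b(f) = -5*f (b(f) = -f - 4*f = -5*f)
-11*b(I) + 42/Z(-6, 0) = -(-55)*(-3)/4 + 42/(-6) = -11*15/4 + 42*(-1/6) = -165/4 - 7 = -193/4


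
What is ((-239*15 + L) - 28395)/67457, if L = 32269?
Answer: 289/67457 ≈ 0.0042842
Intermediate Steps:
((-239*15 + L) - 28395)/67457 = ((-239*15 + 32269) - 28395)/67457 = ((-3585 + 32269) - 28395)*(1/67457) = (28684 - 28395)*(1/67457) = 289*(1/67457) = 289/67457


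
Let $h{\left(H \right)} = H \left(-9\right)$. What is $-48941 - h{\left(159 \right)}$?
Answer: $-47510$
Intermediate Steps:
$h{\left(H \right)} = - 9 H$
$-48941 - h{\left(159 \right)} = -48941 - \left(-9\right) 159 = -48941 - -1431 = -48941 + 1431 = -47510$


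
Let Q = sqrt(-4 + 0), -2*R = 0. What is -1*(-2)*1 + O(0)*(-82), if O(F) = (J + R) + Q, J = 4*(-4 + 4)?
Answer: 2 - 164*I ≈ 2.0 - 164.0*I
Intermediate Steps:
R = 0 (R = -1/2*0 = 0)
Q = 2*I (Q = sqrt(-4) = 2*I ≈ 2.0*I)
J = 0 (J = 4*0 = 0)
O(F) = 2*I (O(F) = (0 + 0) + 2*I = 0 + 2*I = 2*I)
-1*(-2)*1 + O(0)*(-82) = -1*(-2)*1 + (2*I)*(-82) = 2*1 - 164*I = 2 - 164*I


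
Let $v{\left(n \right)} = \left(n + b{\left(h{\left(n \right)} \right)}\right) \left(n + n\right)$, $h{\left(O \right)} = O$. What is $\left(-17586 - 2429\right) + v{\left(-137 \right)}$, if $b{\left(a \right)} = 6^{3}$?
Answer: $-41661$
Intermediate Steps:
$b{\left(a \right)} = 216$
$v{\left(n \right)} = 2 n \left(216 + n\right)$ ($v{\left(n \right)} = \left(n + 216\right) \left(n + n\right) = \left(216 + n\right) 2 n = 2 n \left(216 + n\right)$)
$\left(-17586 - 2429\right) + v{\left(-137 \right)} = \left(-17586 - 2429\right) + 2 \left(-137\right) \left(216 - 137\right) = -20015 + 2 \left(-137\right) 79 = -20015 - 21646 = -41661$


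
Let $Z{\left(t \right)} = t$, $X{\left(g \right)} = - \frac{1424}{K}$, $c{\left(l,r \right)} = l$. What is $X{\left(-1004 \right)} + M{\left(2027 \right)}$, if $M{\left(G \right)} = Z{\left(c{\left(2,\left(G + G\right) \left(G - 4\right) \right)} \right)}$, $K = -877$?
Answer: $\frac{3178}{877} \approx 3.6237$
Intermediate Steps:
$X{\left(g \right)} = \frac{1424}{877}$ ($X{\left(g \right)} = - \frac{1424}{-877} = \left(-1424\right) \left(- \frac{1}{877}\right) = \frac{1424}{877}$)
$M{\left(G \right)} = 2$
$X{\left(-1004 \right)} + M{\left(2027 \right)} = \frac{1424}{877} + 2 = \frac{3178}{877}$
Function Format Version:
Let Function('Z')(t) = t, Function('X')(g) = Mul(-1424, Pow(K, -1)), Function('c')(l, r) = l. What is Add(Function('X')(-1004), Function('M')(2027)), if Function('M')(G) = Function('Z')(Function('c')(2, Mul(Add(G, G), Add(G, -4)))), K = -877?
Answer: Rational(3178, 877) ≈ 3.6237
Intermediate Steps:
Function('X')(g) = Rational(1424, 877) (Function('X')(g) = Mul(-1424, Pow(-877, -1)) = Mul(-1424, Rational(-1, 877)) = Rational(1424, 877))
Function('M')(G) = 2
Add(Function('X')(-1004), Function('M')(2027)) = Add(Rational(1424, 877), 2) = Rational(3178, 877)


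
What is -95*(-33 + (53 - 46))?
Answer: 2470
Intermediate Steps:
-95*(-33 + (53 - 46)) = -95*(-33 + 7) = -95*(-26) = 2470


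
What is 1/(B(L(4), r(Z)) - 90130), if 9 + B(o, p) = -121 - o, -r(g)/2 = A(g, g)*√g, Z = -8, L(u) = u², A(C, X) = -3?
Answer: -1/90276 ≈ -1.1077e-5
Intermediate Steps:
r(g) = 6*√g (r(g) = -(-6)*√g = 6*√g)
B(o, p) = -130 - o (B(o, p) = -9 + (-121 - o) = -130 - o)
1/(B(L(4), r(Z)) - 90130) = 1/((-130 - 1*4²) - 90130) = 1/((-130 - 1*16) - 90130) = 1/((-130 - 16) - 90130) = 1/(-146 - 90130) = 1/(-90276) = -1/90276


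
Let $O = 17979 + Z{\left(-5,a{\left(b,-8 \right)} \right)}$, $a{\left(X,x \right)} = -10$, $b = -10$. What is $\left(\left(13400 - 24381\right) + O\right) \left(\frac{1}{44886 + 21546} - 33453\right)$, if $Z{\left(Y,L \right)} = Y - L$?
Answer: $- \frac{15563114914085}{66432} \approx -2.3427 \cdot 10^{8}$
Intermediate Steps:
$O = 17984$ ($O = 17979 - -5 = 17979 + \left(-5 + 10\right) = 17979 + 5 = 17984$)
$\left(\left(13400 - 24381\right) + O\right) \left(\frac{1}{44886 + 21546} - 33453\right) = \left(\left(13400 - 24381\right) + 17984\right) \left(\frac{1}{44886 + 21546} - 33453\right) = \left(\left(13400 - 24381\right) + 17984\right) \left(\frac{1}{66432} - 33453\right) = \left(-10981 + 17984\right) \left(\frac{1}{66432} - 33453\right) = 7003 \left(- \frac{2222349695}{66432}\right) = - \frac{15563114914085}{66432}$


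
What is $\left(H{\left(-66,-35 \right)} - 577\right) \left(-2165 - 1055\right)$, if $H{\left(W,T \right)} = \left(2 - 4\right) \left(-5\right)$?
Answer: $1825740$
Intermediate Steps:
$H{\left(W,T \right)} = 10$ ($H{\left(W,T \right)} = \left(-2\right) \left(-5\right) = 10$)
$\left(H{\left(-66,-35 \right)} - 577\right) \left(-2165 - 1055\right) = \left(10 - 577\right) \left(-2165 - 1055\right) = \left(10 + \left(-1633 + 1056\right)\right) \left(-3220\right) = \left(10 - 577\right) \left(-3220\right) = \left(-567\right) \left(-3220\right) = 1825740$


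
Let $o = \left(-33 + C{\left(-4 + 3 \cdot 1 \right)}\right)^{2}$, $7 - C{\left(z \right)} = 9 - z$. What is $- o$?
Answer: $-1296$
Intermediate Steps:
$C{\left(z \right)} = -2 + z$ ($C{\left(z \right)} = 7 - \left(9 - z\right) = 7 + \left(-9 + z\right) = -2 + z$)
$o = 1296$ ($o = \left(-33 + \left(-2 + \left(-4 + 3 \cdot 1\right)\right)\right)^{2} = \left(-33 + \left(-2 + \left(-4 + 3\right)\right)\right)^{2} = \left(-33 - 3\right)^{2} = \left(-36\right)^{2} = 1296$)
$- o = \left(-1\right) 1296 = -1296$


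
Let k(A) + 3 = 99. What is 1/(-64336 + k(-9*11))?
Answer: -1/64240 ≈ -1.5567e-5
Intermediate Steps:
k(A) = 96 (k(A) = -3 + 99 = 96)
1/(-64336 + k(-9*11)) = 1/(-64336 + 96) = 1/(-64240) = -1/64240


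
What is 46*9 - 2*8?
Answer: 398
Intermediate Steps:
46*9 - 2*8 = 414 - 16 = 398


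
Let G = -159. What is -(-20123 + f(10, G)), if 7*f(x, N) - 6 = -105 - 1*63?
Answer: 141023/7 ≈ 20146.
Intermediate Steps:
f(x, N) = -162/7 (f(x, N) = 6/7 + (-105 - 1*63)/7 = 6/7 + (-105 - 63)/7 = 6/7 + (1/7)*(-168) = 6/7 - 24 = -162/7)
-(-20123 + f(10, G)) = -(-20123 - 162/7) = -1*(-141023/7) = 141023/7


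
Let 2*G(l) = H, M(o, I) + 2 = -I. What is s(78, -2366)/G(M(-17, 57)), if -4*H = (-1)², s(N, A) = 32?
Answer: -256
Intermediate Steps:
H = -¼ (H = -¼*(-1)² = -¼*1 = -¼ ≈ -0.25000)
M(o, I) = -2 - I
G(l) = -⅛ (G(l) = (½)*(-¼) = -⅛)
s(78, -2366)/G(M(-17, 57)) = 32/(-⅛) = 32*(-8) = -256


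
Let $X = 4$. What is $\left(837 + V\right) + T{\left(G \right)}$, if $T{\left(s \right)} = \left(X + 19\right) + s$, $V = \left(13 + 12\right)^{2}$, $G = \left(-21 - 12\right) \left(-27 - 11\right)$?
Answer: $2739$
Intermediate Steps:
$G = 1254$ ($G = \left(-33\right) \left(-38\right) = 1254$)
$V = 625$ ($V = 25^{2} = 625$)
$T{\left(s \right)} = 23 + s$ ($T{\left(s \right)} = \left(4 + 19\right) + s = 23 + s$)
$\left(837 + V\right) + T{\left(G \right)} = \left(837 + 625\right) + \left(23 + 1254\right) = 1462 + 1277 = 2739$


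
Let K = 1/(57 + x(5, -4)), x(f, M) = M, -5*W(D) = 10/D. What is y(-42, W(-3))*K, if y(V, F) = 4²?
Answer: 16/53 ≈ 0.30189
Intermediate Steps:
W(D) = -2/D
y(V, F) = 16
K = 1/53 (K = 1/(57 - 4) = 1/53 ≈ 0.018868)
y(-42, W(-3))*K = 16*(1/53) = 16/53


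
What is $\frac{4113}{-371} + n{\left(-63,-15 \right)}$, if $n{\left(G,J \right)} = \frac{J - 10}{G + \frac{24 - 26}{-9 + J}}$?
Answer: $- \frac{598803}{56021} \approx -10.689$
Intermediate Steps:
$n{\left(G,J \right)} = \frac{-10 + J}{G - \frac{2}{-9 + J}}$
$\frac{4113}{-371} + n{\left(-63,-15 \right)} = \frac{4113}{-371} + \frac{-90 - \left(-15\right)^{2} + 19 \left(-15\right)}{2 + 9 \left(-63\right) - \left(-63\right) \left(-15\right)} = 4113 \left(- \frac{1}{371}\right) + \frac{-90 - 225 - 285}{2 - 567 - 945} = - \frac{4113}{371} + \frac{-90 - 225 - 285}{-1510} = - \frac{4113}{371} - - \frac{60}{151} = - \frac{4113}{371} + \frac{60}{151} = - \frac{598803}{56021}$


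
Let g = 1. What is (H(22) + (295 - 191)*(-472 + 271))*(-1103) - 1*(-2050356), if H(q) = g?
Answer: 25106365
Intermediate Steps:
H(q) = 1
(H(22) + (295 - 191)*(-472 + 271))*(-1103) - 1*(-2050356) = (1 + (295 - 191)*(-472 + 271))*(-1103) - 1*(-2050356) = (1 + 104*(-201))*(-1103) + 2050356 = (1 - 20904)*(-1103) + 2050356 = -20903*(-1103) + 2050356 = 23056009 + 2050356 = 25106365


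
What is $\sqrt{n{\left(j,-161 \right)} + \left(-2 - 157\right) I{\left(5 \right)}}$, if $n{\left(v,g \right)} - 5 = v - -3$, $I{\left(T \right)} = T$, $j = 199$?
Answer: $14 i \sqrt{3} \approx 24.249 i$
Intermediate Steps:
$n{\left(v,g \right)} = 8 + v$ ($n{\left(v,g \right)} = 5 + \left(v - -3\right) = 5 + \left(v + 3\right) = 5 + \left(3 + v\right) = 8 + v$)
$\sqrt{n{\left(j,-161 \right)} + \left(-2 - 157\right) I{\left(5 \right)}} = \sqrt{\left(8 + 199\right) + \left(-2 - 157\right) 5} = \sqrt{207 + \left(-2 - 157\right) 5} = \sqrt{207 - 795} = \sqrt{-588} = 14 i \sqrt{3}$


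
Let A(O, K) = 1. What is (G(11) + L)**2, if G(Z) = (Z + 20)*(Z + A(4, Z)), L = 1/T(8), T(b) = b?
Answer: 8862529/64 ≈ 1.3848e+5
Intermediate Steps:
L = 1/8 ≈ 0.12500
G(Z) = (1 + Z)*(20 + Z) (G(Z) = (Z + 20)*(Z + 1) = (20 + Z)*(1 + Z) = (1 + Z)*(20 + Z))
(G(11) + L)**2 = ((20 + 11**2 + 21*11) + 1/8)**2 = ((20 + 121 + 231) + 1/8)**2 = (372 + 1/8)**2 = (2977/8)**2 = 8862529/64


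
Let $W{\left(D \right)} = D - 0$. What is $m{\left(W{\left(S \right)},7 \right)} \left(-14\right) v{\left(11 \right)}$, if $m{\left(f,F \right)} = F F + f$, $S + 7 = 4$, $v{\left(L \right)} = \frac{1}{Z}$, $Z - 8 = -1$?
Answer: $-92$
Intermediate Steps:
$Z = 7$ ($Z = 8 - 1 = 7$)
$v{\left(L \right)} = \frac{1}{7}$
$S = -3$ ($S = -7 + 4 = -3$)
$W{\left(D \right)} = D$ ($W{\left(D \right)} = D + 0 = D$)
$m{\left(f,F \right)} = f + F^{2}$ ($m{\left(f,F \right)} = F^{2} + f = f + F^{2}$)
$m{\left(W{\left(S \right)},7 \right)} \left(-14\right) v{\left(11 \right)} = \left(-3 + 7^{2}\right) \left(-14\right) \frac{1}{7} = \left(-3 + 49\right) \left(-14\right) \frac{1}{7} = 46 \left(-14\right) \frac{1}{7} = \left(-644\right) \frac{1}{7} = -92$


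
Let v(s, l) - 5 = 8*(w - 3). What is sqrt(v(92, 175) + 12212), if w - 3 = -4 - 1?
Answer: 3*sqrt(1353) ≈ 110.35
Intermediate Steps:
w = -2 (w = 3 + (-4 - 1) = 3 - 5 = -2)
v(s, l) = -35 (v(s, l) = 5 + 8*(-2 - 3) = 5 + 8*(-5) = 5 - 40 = -35)
sqrt(v(92, 175) + 12212) = sqrt(-35 + 12212) = sqrt(12177) = 3*sqrt(1353)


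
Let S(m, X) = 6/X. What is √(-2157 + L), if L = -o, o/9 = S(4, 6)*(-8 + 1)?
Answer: I*√2094 ≈ 45.76*I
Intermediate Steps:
o = -63 (o = 9*((6/6)*(-8 + 1)) = 9*((6*(⅙))*(-7)) = 9*(1*(-7)) = 9*(-7) = -63)
L = 63 (L = -1*(-63) = 63)
√(-2157 + L) = √(-2157 + 63) = √(-2094) = I*√2094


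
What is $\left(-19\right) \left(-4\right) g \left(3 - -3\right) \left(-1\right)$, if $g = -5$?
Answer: $2280$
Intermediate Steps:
$\left(-19\right) \left(-4\right) g \left(3 - -3\right) \left(-1\right) = \left(-19\right) \left(-4\right) - 5 \left(3 - -3\right) \left(-1\right) = 76 - 5 \left(3 + 3\right) \left(-1\right) = 76 \left(-5\right) 6 \left(-1\right) = 76 \left(\left(-30\right) \left(-1\right)\right) = 76 \cdot 30 = 2280$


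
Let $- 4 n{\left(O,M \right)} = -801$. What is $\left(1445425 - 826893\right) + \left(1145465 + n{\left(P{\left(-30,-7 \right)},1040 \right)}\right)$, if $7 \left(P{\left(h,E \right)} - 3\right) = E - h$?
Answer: $\frac{7056789}{4} \approx 1.7642 \cdot 10^{6}$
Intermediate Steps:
$P{\left(h,E \right)} = 3 - \frac{h}{7} + \frac{E}{7}$ ($P{\left(h,E \right)} = 3 + \frac{E - h}{7} = 3 + \left(- \frac{h}{7} + \frac{E}{7}\right) = 3 - \frac{h}{7} + \frac{E}{7}$)
$n{\left(O,M \right)} = \frac{801}{4}$ ($n{\left(O,M \right)} = \left(- \frac{1}{4}\right) \left(-801\right) = \frac{801}{4}$)
$\left(1445425 - 826893\right) + \left(1145465 + n{\left(P{\left(-30,-7 \right)},1040 \right)}\right) = \left(1445425 - 826893\right) + \left(1145465 + \frac{801}{4}\right) = 618532 + \frac{4582661}{4} = \frac{7056789}{4}$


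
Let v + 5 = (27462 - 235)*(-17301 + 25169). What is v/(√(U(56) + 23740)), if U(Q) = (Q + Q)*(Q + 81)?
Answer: 214222031*√9771/19542 ≈ 1.0836e+6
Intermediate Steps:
U(Q) = 2*Q*(81 + Q) (U(Q) = (2*Q)*(81 + Q) = 2*Q*(81 + Q))
v = 214222031 (v = -5 + (27462 - 235)*(-17301 + 25169) = -5 + 27227*7868 = -5 + 214222036 = 214222031)
v/(√(U(56) + 23740)) = 214222031/(√(2*56*(81 + 56) + 23740)) = 214222031/(√(2*56*137 + 23740)) = 214222031/(√(15344 + 23740)) = 214222031/(√39084) = 214222031/((2*√9771)) = 214222031*(√9771/19542) = 214222031*√9771/19542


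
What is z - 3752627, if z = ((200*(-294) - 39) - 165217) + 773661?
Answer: -3203022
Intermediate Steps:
z = 549605 (z = ((-58800 - 39) - 165217) + 773661 = (-58839 - 165217) + 773661 = -224056 + 773661 = 549605)
z - 3752627 = 549605 - 3752627 = -3203022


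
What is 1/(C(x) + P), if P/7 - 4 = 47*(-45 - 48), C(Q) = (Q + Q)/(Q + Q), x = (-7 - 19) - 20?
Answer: -1/30568 ≈ -3.2714e-5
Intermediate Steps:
x = -46 (x = -26 - 20 = -46)
C(Q) = 1 (C(Q) = (2*Q)/((2*Q)) = (2*Q)*(1/(2*Q)) = 1)
P = -30569 (P = 28 + 7*(47*(-45 - 48)) = 28 + 7*(47*(-93)) = 28 + 7*(-4371) = 28 - 30597 = -30569)
1/(C(x) + P) = 1/(1 - 30569) = 1/(-30568) = -1/30568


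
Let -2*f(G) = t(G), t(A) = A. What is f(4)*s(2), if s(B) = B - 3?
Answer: 2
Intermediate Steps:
f(G) = -G/2
s(B) = -3 + B
f(4)*s(2) = (-½*4)*(-3 + 2) = -2*(-1) = 2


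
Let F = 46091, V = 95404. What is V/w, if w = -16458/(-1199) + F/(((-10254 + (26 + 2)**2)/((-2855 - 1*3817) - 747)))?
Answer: 1083267580120/410152862931 ≈ 2.6411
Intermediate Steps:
w = 410152862931/11354530 (w = -16458/(-1199) + 46091/(((-10254 + (26 + 2)**2)/((-2855 - 1*3817) - 747))) = -16458*(-1/1199) + 46091/(((-10254 + 28**2)/((-2855 - 3817) - 747))) = 16458/1199 + 46091/(((-10254 + 784)/(-6672 - 747))) = 16458/1199 + 46091/((-9470/(-7419))) = 16458/1199 + 46091/((-9470*(-1/7419))) = 16458/1199 + 46091/(9470/7419) = 16458/1199 + 46091*(7419/9470) = 16458/1199 + 341949129/9470 = 410152862931/11354530 ≈ 36122.)
V/w = 95404/(410152862931/11354530) = 95404*(11354530/410152862931) = 1083267580120/410152862931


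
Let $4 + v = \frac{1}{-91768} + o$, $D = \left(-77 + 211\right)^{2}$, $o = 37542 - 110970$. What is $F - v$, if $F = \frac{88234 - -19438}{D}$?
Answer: $\frac{30252529421977}{411946552} \approx 73438.0$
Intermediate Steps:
$o = -73428$ ($o = 37542 - 110970 = -73428$)
$D = 17956$ ($D = 134^{2} = 17956$)
$v = - \frac{6738707777}{91768}$ ($v = -4 - \left(73428 - \frac{1}{-91768}\right) = -4 - \frac{6738340705}{91768} = - \frac{6738707777}{91768} \approx -73432.0$)
$F = \frac{26918}{4489}$ ($F = \frac{88234 - -19438}{17956} = \left(88234 + 19438\right) \frac{1}{17956} = 107672 \cdot \frac{1}{17956} = \frac{26918}{4489} \approx 5.9964$)
$F - v = \frac{26918}{4489} - - \frac{6738707777}{91768} = \frac{26918}{4489} + \frac{6738707777}{91768} = \frac{30252529421977}{411946552}$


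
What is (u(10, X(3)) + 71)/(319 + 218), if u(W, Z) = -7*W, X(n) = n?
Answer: 1/537 ≈ 0.0018622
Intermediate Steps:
(u(10, X(3)) + 71)/(319 + 218) = (-7*10 + 71)/(319 + 218) = (-70 + 71)/537 = 1*(1/537) = 1/537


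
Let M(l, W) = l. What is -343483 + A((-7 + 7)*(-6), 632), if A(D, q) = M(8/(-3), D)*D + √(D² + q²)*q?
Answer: 55941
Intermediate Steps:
A(D, q) = -8*D/3 + q*√(D² + q²) (A(D, q) = (8/(-3))*D + √(D² + q²)*q = (8*(-⅓))*D + q*√(D² + q²) = -8*D/3 + q*√(D² + q²))
-343483 + A((-7 + 7)*(-6), 632) = -343483 + (-8*(-7 + 7)*(-6)/3 + 632*√(((-7 + 7)*(-6))² + 632²)) = -343483 + (-0*(-6) + 632*√((0*(-6))² + 399424)) = -343483 + (-8/3*0 + 632*√(0² + 399424)) = -343483 + (0 + 632*√(0 + 399424)) = -343483 + (0 + 632*√399424) = -343483 + (0 + 632*632) = -343483 + (0 + 399424) = -343483 + 399424 = 55941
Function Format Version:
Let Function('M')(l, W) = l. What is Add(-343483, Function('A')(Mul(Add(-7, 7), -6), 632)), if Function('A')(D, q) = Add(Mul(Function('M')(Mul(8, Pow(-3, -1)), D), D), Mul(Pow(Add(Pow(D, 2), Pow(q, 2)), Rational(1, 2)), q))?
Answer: 55941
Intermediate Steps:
Function('A')(D, q) = Add(Mul(Rational(-8, 3), D), Mul(q, Pow(Add(Pow(D, 2), Pow(q, 2)), Rational(1, 2)))) (Function('A')(D, q) = Add(Mul(Mul(8, Pow(-3, -1)), D), Mul(Pow(Add(Pow(D, 2), Pow(q, 2)), Rational(1, 2)), q)) = Add(Mul(Mul(8, Rational(-1, 3)), D), Mul(q, Pow(Add(Pow(D, 2), Pow(q, 2)), Rational(1, 2)))) = Add(Mul(Rational(-8, 3), D), Mul(q, Pow(Add(Pow(D, 2), Pow(q, 2)), Rational(1, 2)))))
Add(-343483, Function('A')(Mul(Add(-7, 7), -6), 632)) = Add(-343483, Add(Mul(Rational(-8, 3), Mul(Add(-7, 7), -6)), Mul(632, Pow(Add(Pow(Mul(Add(-7, 7), -6), 2), Pow(632, 2)), Rational(1, 2))))) = Add(-343483, Add(Mul(Rational(-8, 3), Mul(0, -6)), Mul(632, Pow(Add(Pow(Mul(0, -6), 2), 399424), Rational(1, 2))))) = Add(-343483, Add(Mul(Rational(-8, 3), 0), Mul(632, Pow(Add(Pow(0, 2), 399424), Rational(1, 2))))) = Add(-343483, Add(0, Mul(632, Pow(Add(0, 399424), Rational(1, 2))))) = Add(-343483, Add(0, Mul(632, Pow(399424, Rational(1, 2))))) = Add(-343483, Add(0, Mul(632, 632))) = Add(-343483, Add(0, 399424)) = Add(-343483, 399424) = 55941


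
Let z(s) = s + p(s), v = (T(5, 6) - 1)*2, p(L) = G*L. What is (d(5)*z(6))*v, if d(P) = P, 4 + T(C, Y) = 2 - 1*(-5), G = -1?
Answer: 0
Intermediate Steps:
T(C, Y) = 3 (T(C, Y) = -4 + (2 - 1*(-5)) = -4 + (2 + 5) = -4 + 7 = 3)
p(L) = -L
v = 4 (v = (3 - 1)*2 = 2*2 = 4)
z(s) = 0 (z(s) = s - s = 0)
(d(5)*z(6))*v = (5*0)*4 = 0*4 = 0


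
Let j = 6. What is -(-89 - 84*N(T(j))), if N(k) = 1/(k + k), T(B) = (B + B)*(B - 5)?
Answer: 185/2 ≈ 92.500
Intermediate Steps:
T(B) = 2*B*(-5 + B) (T(B) = (2*B)*(-5 + B) = 2*B*(-5 + B))
N(k) = 1/(2*k)
-(-89 - 84*N(T(j))) = -(-89 - 42/(2*6*(-5 + 6))) = -(-89 - 42/(2*6*1)) = -(-89 - 42/12) = -(-89 - 84*1/24) = -(-89 - 7/2) = -1*(-185/2) = 185/2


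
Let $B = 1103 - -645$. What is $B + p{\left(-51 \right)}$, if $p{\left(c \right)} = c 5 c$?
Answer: $14753$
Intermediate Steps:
$p{\left(c \right)} = 5 c^{2}$ ($p{\left(c \right)} = 5 c c = 5 c^{2}$)
$B = 1748$ ($B = 1103 + 645 = 1748$)
$B + p{\left(-51 \right)} = 1748 + 5 \left(-51\right)^{2} = 1748 + 5 \cdot 2601 = 1748 + 13005 = 14753$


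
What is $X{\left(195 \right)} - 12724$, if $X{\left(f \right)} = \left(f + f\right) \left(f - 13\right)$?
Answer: $58256$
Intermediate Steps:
$X{\left(f \right)} = 2 f \left(-13 + f\right)$
$X{\left(195 \right)} - 12724 = 2 \cdot 195 \left(-13 + 195\right) - 12724 = 2 \cdot 195 \cdot 182 - 12724 = 70980 - 12724 = 58256$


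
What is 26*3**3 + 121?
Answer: 823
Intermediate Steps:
26*3**3 + 121 = 26*27 + 121 = 702 + 121 = 823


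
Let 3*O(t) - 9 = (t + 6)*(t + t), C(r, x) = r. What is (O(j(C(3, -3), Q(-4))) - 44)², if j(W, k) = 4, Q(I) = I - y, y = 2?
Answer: 1849/9 ≈ 205.44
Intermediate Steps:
Q(I) = -2 + I (Q(I) = I - 1*2 = I - 2 = -2 + I)
O(t) = 3 + 2*t*(6 + t)/3 (O(t) = 3 + ((t + 6)*(t + t))/3 = 3 + ((6 + t)*(2*t))/3 = 3 + (2*t*(6 + t))/3 = 3 + 2*t*(6 + t)/3)
(O(j(C(3, -3), Q(-4))) - 44)² = ((3 + 4*4 + (⅔)*4²) - 44)² = ((3 + 16 + (⅔)*16) - 44)² = ((3 + 16 + 32/3) - 44)² = (89/3 - 44)² = (-43/3)² = 1849/9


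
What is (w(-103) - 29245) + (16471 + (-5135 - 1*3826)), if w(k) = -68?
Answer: -21803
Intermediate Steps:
(w(-103) - 29245) + (16471 + (-5135 - 1*3826)) = (-68 - 29245) + (16471 + (-5135 - 1*3826)) = -29313 + (16471 + (-5135 - 3826)) = -29313 + (16471 - 8961) = -29313 + 7510 = -21803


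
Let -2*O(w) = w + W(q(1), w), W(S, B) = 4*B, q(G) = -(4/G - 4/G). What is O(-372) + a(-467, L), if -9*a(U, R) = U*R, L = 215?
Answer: 108775/9 ≈ 12086.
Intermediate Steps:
a(U, R) = -R*U/9 (a(U, R) = -U*R/9 = -R*U/9)
q(G) = 0 (q(G) = -1*0 = 0)
O(w) = -5*w/2 (O(w) = -(w + 4*w)/2 = -5*w/2)
O(-372) + a(-467, L) = -5/2*(-372) - ⅑*215*(-467) = 930 + 100405/9 = 108775/9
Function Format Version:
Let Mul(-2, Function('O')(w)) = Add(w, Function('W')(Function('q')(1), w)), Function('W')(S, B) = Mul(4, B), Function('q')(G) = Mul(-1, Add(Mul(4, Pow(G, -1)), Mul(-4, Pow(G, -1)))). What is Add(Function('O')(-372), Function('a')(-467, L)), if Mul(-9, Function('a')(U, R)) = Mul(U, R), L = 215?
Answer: Rational(108775, 9) ≈ 12086.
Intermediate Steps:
Function('a')(U, R) = Mul(Rational(-1, 9), R, U) (Function('a')(U, R) = Mul(Rational(-1, 9), Mul(U, R)) = Mul(Rational(-1, 9), Mul(R, U)) = Mul(Rational(-1, 9), R, U))
Function('q')(G) = 0 (Function('q')(G) = Mul(-1, 0) = 0)
Function('O')(w) = Mul(Rational(-5, 2), w) (Function('O')(w) = Mul(Rational(-1, 2), Add(w, Mul(4, w))) = Mul(Rational(-1, 2), Mul(5, w)) = Mul(Rational(-5, 2), w))
Add(Function('O')(-372), Function('a')(-467, L)) = Add(Mul(Rational(-5, 2), -372), Mul(Rational(-1, 9), 215, -467)) = Add(930, Rational(100405, 9)) = Rational(108775, 9)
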